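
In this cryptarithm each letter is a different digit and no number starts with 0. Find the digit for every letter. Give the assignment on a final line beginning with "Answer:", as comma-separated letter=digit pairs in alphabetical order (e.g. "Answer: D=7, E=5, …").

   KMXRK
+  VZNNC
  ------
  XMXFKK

Step 1. [X] X is the leading digit of a 6-digit sum of two 5-digit numbers; the final carry is exactly 1 ⇒ X=1.
Step 2. [col 1: K + C ≡ K (mod 10)] column 1: given nothing yet, carry-in 0, and digits 1 already taken and all letters distinct, K+C≡K (mod 10) forces C=0. So C=0.
Step 3. [col 1: K + C ≡ K (mod 10)] several values work for K in column 1 (K + C ≡ K (mod 10), carry-in 0); try K=8, so K=8.
Step 4. [col 2: R + N ≡ K (mod 10)] N=2 is one option consistent with column 2 (R + N ≡ K (mod 10), carry-in 0) — take it, so N=2.
Step 5. [col 2: R + N ≡ K (mod 10)] in column 2 we have R+N≡K with carry-in 0; given N=2, K=8 and digits 0,1,2,8 already taken and all letters distinct, that pins R to 6 ⇒ R=6.
Step 6. [col 3: X + N ≡ F (mod 10)] in column 3 we have X+N≡F with carry-in 0; given X=1, N=2 and digits 0,1,2,6,8 already taken and all letters distinct, that pins F to 3, so F=3.
Step 7. [col 4: M + Z ≡ X (mod 10)] no forcing yet in column 4 (carry-in 0); M=4 is free and consistent — try it ⇒ M=4.
Step 8. [col 4: M + Z ≡ X (mod 10)] column 4 reads M+Z+carry(0)=X with M=4, X=1; with digits 0,1,2,3,4,6,8 already taken and all letters distinct, the only value for Z is 7. So Z=7.
Step 9. [col 5: K + V ≡ M (mod 10)] in column 5 we have K+V≡M with carry-in 1; given K=8, M=4 and digits 0,1,2,3,4,6,7,8 already taken and all letters distinct, that pins V to 5. So V=5.

Answer: C=0, F=3, K=8, M=4, N=2, R=6, V=5, X=1, Z=7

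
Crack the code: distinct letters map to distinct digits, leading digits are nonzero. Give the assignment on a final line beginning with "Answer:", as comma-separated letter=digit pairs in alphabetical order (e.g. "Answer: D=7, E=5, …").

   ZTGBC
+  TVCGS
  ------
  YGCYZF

Step 1. [col 1: C + S ≡ F (mod 10)] no forcing yet in column 1 (carry-in 0); S=5 is free and consistent — try it. So S=5.
Step 2. [col 1: C + S ≡ F (mod 10)] several values work for C in column 1 (C + S ≡ F (mod 10), carry-in 0); try C=7. So C=7.
Step 3. [col 1: C + S ≡ F (mod 10)] column 1 reads C+S+carry(0)=F with C=7, S=5; with digits 5,7 already taken and all letters distinct, the only value for F is 2 ⇒ F=2.
Step 4. [Y] the sum has 6 digits but both addends have 5; that extra leading digit Y is the final carry, namely 1 ⇒ Y=1.
Step 5. [col 2: B + G ≡ Z (mod 10)] no forcing yet in column 2 (carry-in 1); Z=8 is free and consistent — try it ⇒ Z=8.
Step 6. [col 2: B + G ≡ Z (mod 10)] no forcing yet in column 2 (carry-in 1); B=3 is free and consistent — try it, so B=3.
Step 7. [col 2: B + G ≡ Z (mod 10)] column 2 reads B+G+carry(1)=Z with B=3, Z=8; with digits 1,2,3,5,7,8 already taken and all letters distinct, the only value for G is 4, so G=4.
Step 8. [col 4: T + V ≡ C (mod 10)] several values work for T in column 4 (T + V ≡ C (mod 10), carry-in 1); try T=6 ⇒ T=6.
Step 9. [col 4: T + V ≡ C (mod 10)] column 4: given T=6, C=7, carry-in 1, and digits 1,2,3,4,5,6,7,8 already taken and all letters distinct, T+V≡C (mod 10) forces V=0, so V=0.

Answer: B=3, C=7, F=2, G=4, S=5, T=6, V=0, Y=1, Z=8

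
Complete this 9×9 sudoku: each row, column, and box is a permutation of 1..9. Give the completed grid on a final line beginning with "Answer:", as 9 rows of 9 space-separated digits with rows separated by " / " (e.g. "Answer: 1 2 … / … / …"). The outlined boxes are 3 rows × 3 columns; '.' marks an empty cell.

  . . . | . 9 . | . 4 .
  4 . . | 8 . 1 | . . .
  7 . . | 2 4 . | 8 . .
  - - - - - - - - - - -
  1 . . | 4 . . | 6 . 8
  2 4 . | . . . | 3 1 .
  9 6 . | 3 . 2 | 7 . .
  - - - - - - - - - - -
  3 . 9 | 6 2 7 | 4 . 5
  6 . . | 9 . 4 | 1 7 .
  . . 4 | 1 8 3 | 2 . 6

Step 1. [r1c7∈{5}] only 5 remains possible at r1c7, so r1c7=5.
Step 2. [r5c4∈{5,7}] 5 has one home in col 4: r5c4 ⇒ r5c4=5.
Step 3. [r2c5∈{3,5,6,7}] col 5 places 3 nowhere but r2c5. So r2c5=3.
Step 4. [r3c8∈{3,6,9}] col 8 places 3 nowhere but r3c8 ⇒ r3c8=3.
Step 5. [r5c9∈{9}] r5c9 has the single candidate 9. So r5c9=9.
Step 6. [r6c3∈{5,8}] r6c3 is the only open cell in row 6 admitting 8 ⇒ r6c3=8.
Step 7. [r8c2∈{2,5,8}] 8 has one home in row 8: r8c2, so r8c2=8.
Step 8. [r4c5∈{7}] r4c5 is down to just 7, so r4c5=7.
Step 9. [r1c6∈{6}] r1c6 has the single candidate 6, so r1c6=6.
Step 10. [r3c3∈{1,5,6}] in row 3, 6 fits only at r3c3. So r3c3=6.
Step 11. [r1c3∈{1,2,3}] in col 3, 1 fits only at r1c3, so r1c3=1.
Step 12. [r4c3∈{3,5}] col 3 places 3 nowhere but r4c3. So r4c3=3.
Step 13. [r4c2∈{5}] r4c2's peers cover all but 5 ⇒ r4c2=5.
Step 14. [r2c7∈{9}] nothing but 9 survives at r2c7 ⇒ r2c7=9.
Step 15. [r2c2∈{2}] only 2 remains possible at r2c2. So r2c2=2.
Step 16. [r2c9∈{7}] nothing but 7 survives at r2c9, so r2c9=7.
Step 17. [r8c5∈{5}] nothing but 5 survives at r8c5. So r8c5=5.
Step 18. [r5c3∈{7}] only 7 remains possible at r5c3. So r5c3=7.
Step 19. [r7c2∈{1}] r7c2's peers cover all but 1, so r7c2=1.
Step 20. [r5c6∈{8}] r5c6's peers cover all but 8, so r5c6=8.
Step 21. [r9c1∈{5}] nothing but 5 survives at r9c1, so r9c1=5.
Step 22. [r5c5∈{6}] r5c5 is down to just 6 ⇒ r5c5=6.
Step 23. [r1c4∈{7}] nothing but 7 survives at r1c4 ⇒ r1c4=7.
Step 24. [r9c2∈{7}] nothing but 7 survives at r9c2 ⇒ r9c2=7.
Step 25. [r3c2∈{9}] r3c2 has the single candidate 9. So r3c2=9.
Step 26. [r6c5∈{1}] r6c5's peers cover all but 1 ⇒ r6c5=1.
Step 27. [r1c1∈{8}] only 8 remains possible at r1c1, so r1c1=8.
Step 28. [r8c3∈{2}] nothing but 2 survives at r8c3. So r8c3=2.
Step 29. [r7c8∈{8}] r7c8's peers cover all but 8, so r7c8=8.
Step 30. [r1c2∈{3}] r1c2 is down to just 3 ⇒ r1c2=3.
Step 31. [r3c9∈{1}] r3c9 has the single candidate 1. So r3c9=1.
Step 32. [r8c9∈{3}] r8c9 has the single candidate 3. So r8c9=3.
Step 33. [r9c8∈{9}] nothing but 9 survives at r9c8. So r9c8=9.
Step 34. [r2c8∈{6}] nothing but 6 survives at r2c8, so r2c8=6.
Step 35. [r1c9∈{2}] nothing but 2 survives at r1c9, so r1c9=2.
Step 36. [r6c8∈{5}] r6c8 has the single candidate 5 ⇒ r6c8=5.
Step 37. [r4c8∈{2}] only 2 remains possible at r4c8 ⇒ r4c8=2.
Step 38. [r6c9∈{4}] r6c9's peers cover all but 4 ⇒ r6c9=4.
Step 39. [r4c6∈{9}] r4c6 is down to just 9, so r4c6=9.
Step 40. [r3c6∈{5}] nothing but 5 survives at r3c6 ⇒ r3c6=5.
Step 41. [r2c3∈{5}] only 5 remains possible at r2c3. So r2c3=5.

Answer: 8 3 1 7 9 6 5 4 2 / 4 2 5 8 3 1 9 6 7 / 7 9 6 2 4 5 8 3 1 / 1 5 3 4 7 9 6 2 8 / 2 4 7 5 6 8 3 1 9 / 9 6 8 3 1 2 7 5 4 / 3 1 9 6 2 7 4 8 5 / 6 8 2 9 5 4 1 7 3 / 5 7 4 1 8 3 2 9 6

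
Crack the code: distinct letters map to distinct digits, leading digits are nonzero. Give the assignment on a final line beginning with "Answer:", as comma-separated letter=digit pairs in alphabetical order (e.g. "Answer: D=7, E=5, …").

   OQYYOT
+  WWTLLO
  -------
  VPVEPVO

Step 1. [col 1: T + O ≡ O (mod 10)] column 1: given nothing yet, carry-in 0, and all letters distinct, none taken yet, T+O≡O (mod 10) forces T=0, so T=0.
Step 2. [V] the sum has 7 digits but both addends have 6; that extra leading digit V is the final carry, namely 1 ⇒ V=1.
Step 3. [col 1: T + O ≡ O (mod 10)] several values work for O in column 1 (T + O ≡ O (mod 10), carry-in 0); try O=7, so O=7.
Step 4. [col 2: O + L ≡ V (mod 10)] in column 2 we have O+L≡V with carry-in 0; given O=7, V=1 and digits 0,1,7 already taken and all letters distinct, that pins L to 4, so L=4.
Step 5. [col 3: Y + L ≡ P (mod 10)] column 3 (Y + L ≡ P (mod 10), carry-in 1) doesn't pin P yet; pick P=3 and continue ⇒ P=3.
Step 6. [col 3: Y + L ≡ P (mod 10)] from column 3 (L=4, P=3, carry-in 1, digits 0,1,3,4,7 already taken and all letters distinct): Y must equal 8, so Y=8.
Step 7. [col 4: Y + T ≡ E (mod 10)] in column 4 we have Y+T≡E with carry-in 1; given Y=8, T=0 and digits 0,1,3,4,7,8 already taken and all letters distinct, that pins E to 9 ⇒ E=9.
Step 8. [col 5: Q + W ≡ V (mod 10)] column 5 (Q + W ≡ V (mod 10), carry-in 0) doesn't pin Q yet; pick Q=6 and continue. So Q=6.
Step 9. [col 5: Q + W ≡ V (mod 10)] from column 5 (Q=6, V=1, carry-in 0, digits 0,1,3,4,6,7,8,9 already taken and all letters distinct): W must equal 5, so W=5.

Answer: E=9, L=4, O=7, P=3, Q=6, T=0, V=1, W=5, Y=8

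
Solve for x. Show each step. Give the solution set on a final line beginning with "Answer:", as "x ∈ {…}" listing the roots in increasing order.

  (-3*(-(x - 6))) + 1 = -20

Step 1. [(-3*(-(x - 6))) + 1 = -20] +1 is outermost — subtract 1 both sides. So sub: -3*(-(x - 6)) = -21.
Step 2. [-3*(-(x - 6)) = -21] divide by the outer -3. So div: -(x - 6) = 7.
Step 3. [-(x - 6) = 7] flip signs both sides. So neg: x - 6 = -7.
Step 4. [x - 6 = -7] peel the -6: add 6 from each side. So sub: x = -1.

Answer: x ∈ {-1}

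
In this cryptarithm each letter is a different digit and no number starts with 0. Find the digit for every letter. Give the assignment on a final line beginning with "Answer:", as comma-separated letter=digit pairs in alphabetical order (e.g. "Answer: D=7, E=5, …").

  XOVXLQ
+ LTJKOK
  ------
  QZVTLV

Step 1. [col 1: Q + K ≡ V (mod 10)] column 1 (Q + K ≡ V (mod 10), carry-in 0) doesn't pin K yet; pick K=5 and continue, so K=5.
Step 2. [col 1: Q + K ≡ V (mod 10)] several values work for V in column 1 (Q + K ≡ V (mod 10), carry-in 0); try V=1. So V=1.
Step 3. [col 1: Q + K ≡ V (mod 10)] from column 1 (K=5, V=1, carry-in 0, digits 1,5 already taken and all letters distinct): Q must equal 6 ⇒ Q=6.
Step 4. [col 2: L + O ≡ L (mod 10)] in column 2 we have L+O≡L with carry-in 1; given nothing yet and digits 1,5,6 already taken and all letters distinct, that pins O to 9. So O=9.
Step 5. [col 2: L + O ≡ L (mod 10)] column 2 (L + O ≡ L (mod 10), carry-in 1) doesn't pin L yet; pick L=3 and continue, so L=3.
Step 6. [col 3: X + K ≡ T (mod 10)] column 3 (X + K ≡ T (mod 10), carry-in 1) doesn't pin T yet; pick T=8 and continue ⇒ T=8.
Step 7. [col 3: X + K ≡ T (mod 10)] in column 3 we have X+K≡T with carry-in 1; given K=5, T=8 and digits 1,3,5,6,8,9 already taken and all letters distinct, that pins X to 2, so X=2.
Step 8. [col 4: V + J ≡ V (mod 10)] from column 4 (V=1, carry-in 0, digits 1,2,3,5,6,8,9 already taken and all letters distinct): J must equal 0. So J=0.
Step 9. [col 5: O + T ≡ Z (mod 10)] column 5 reads O+T+carry(0)=Z with O=9, T=8; with digits 0,1,2,3,5,6,8,9 already taken and all letters distinct, the only value for Z is 7. So Z=7.

Answer: J=0, K=5, L=3, O=9, Q=6, T=8, V=1, X=2, Z=7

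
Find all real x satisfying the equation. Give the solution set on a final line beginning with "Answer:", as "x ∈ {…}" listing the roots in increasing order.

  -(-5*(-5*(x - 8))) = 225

Step 1. [-(-5*(-5*(x - 8))) = 225] flip signs both sides ⇒ neg: -5*(-5*(x - 8)) = -225.
Step 2. [-5*(-5*(x - 8)) = -225] LHS = -5·(…); ÷-5 both sides. So div: -5*(x - 8) = 45.
Step 3. [-5*(x - 8) = 45] leading coefficient -5: divide by -5 ⇒ div: x - 8 = -9.
Step 4. [x - 8 = -9] 8 comes off first (add 8) ⇒ sub: x = -1.

Answer: x ∈ {-1}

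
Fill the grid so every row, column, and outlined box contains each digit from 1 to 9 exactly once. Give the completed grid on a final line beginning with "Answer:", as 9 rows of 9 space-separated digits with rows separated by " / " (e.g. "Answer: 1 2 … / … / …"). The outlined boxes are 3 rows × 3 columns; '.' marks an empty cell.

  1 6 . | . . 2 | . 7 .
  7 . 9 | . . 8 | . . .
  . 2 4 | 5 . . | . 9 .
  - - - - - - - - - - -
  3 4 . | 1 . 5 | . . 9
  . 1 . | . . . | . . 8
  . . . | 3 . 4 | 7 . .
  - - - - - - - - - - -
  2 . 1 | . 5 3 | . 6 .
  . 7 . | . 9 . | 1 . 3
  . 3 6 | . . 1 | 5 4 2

Step 1. [r4c8∈{2}] only 2 remains possible at r4c8 ⇒ r4c8=2.
Step 2. [r3c1∈{8}] r3c1's peers cover all but 8, so r3c1=8.
Step 3. [r4c7∈{6}] nothing but 6 survives at r4c7. So r4c7=6.
Step 4. [r7c4∈{4,7,8}] in row 7, 4 fits only at r7c4 ⇒ r7c4=4.
Step 5. [r2c4∈{6}] r2c4's peers cover all but 6, so r2c4=6.
Step 6. [r3c7∈{3}] r3c7's peers cover all but 3. So r3c7=3.
Step 7. [r5c6∈{6,7,9}] in col 6, 9 fits only at r5c6. So r5c6=9.
Step 8. [r2c2∈{5}] r2c2's peers cover all but 5. So r2c2=5.
Step 9. [r2c8∈{1}] r2c8's peers cover all but 1 ⇒ r2c8=1.
Step 10. [r6c8∈{5}] r6c8 is down to just 5. So r6c8=5.
Step 11. [r2c9∈{4}] nothing but 4 survives at r2c9 ⇒ r2c9=4.
Step 12. [r8c8∈{8}] r8c8 is down to just 8. So r8c8=8.
Step 13. [r9c1∈{9}] r9c1 has the single candidate 9 ⇒ r9c1=9.
Step 14. [r6c1∈{6}] r6c1 has the single candidate 6. So r6c1=6.
Step 15. [r9c4∈{7,8}] in col 4, 8 fits only at r9c4, so r9c4=8.
Step 16. [r5c4∈{2,7}] across col 4, 7 lands solely at r5c4, so r5c4=7.
Step 17. [r8c3∈{5}] nothing but 5 survives at r8c3, so r8c3=5.
Step 18. [r5c3∈{2}] r5c3 has the single candidate 2. So r5c3=2.
Step 19. [r6c3∈{8}] r6c3's peers cover all but 8, so r6c3=8.
Step 20. [r9c5∈{7}] r9c5 is down to just 7, so r9c5=7.
Step 21. [r2c5∈{3}] r2c5 has the single candidate 3 ⇒ r2c5=3.
Step 22. [r3c5∈{1}] only 1 remains possible at r3c5, so r3c5=1.
Step 23. [r7c7∈{9}] r7c7 is down to just 9. So r7c7=9.
Step 24. [r6c9∈{1}] nothing but 1 survives at r6c9, so r6c9=1.
Step 25. [r6c2∈{9}] r6c2 is down to just 9 ⇒ r6c2=9.
Step 26. [r1c9∈{5}] r1c9 is down to just 5, so r1c9=5.
Step 27. [r4c5∈{8}] nothing but 8 survives at r4c5 ⇒ r4c5=8.
Step 28. [r2c7∈{2}] r2c7's peers cover all but 2. So r2c7=2.
Step 29. [r7c2∈{8}] only 8 remains possible at r7c2, so r7c2=8.
Step 30. [r6c5∈{2}] r6c5's peers cover all but 2, so r6c5=2.
Step 31. [r8c4∈{2}] r8c4 is down to just 2 ⇒ r8c4=2.
Step 32. [r7c9∈{7}] r7c9 has the single candidate 7. So r7c9=7.
Step 33. [r4c3∈{7}] r4c3's peers cover all but 7. So r4c3=7.
Step 34. [r3c6∈{7}] nothing but 7 survives at r3c6 ⇒ r3c6=7.
Step 35. [r8c1∈{4}] only 4 remains possible at r8c1. So r8c1=4.
Step 36. [r5c1∈{5}] r5c1 is down to just 5. So r5c1=5.
Step 37. [r1c5∈{4}] only 4 remains possible at r1c5, so r1c5=4.
Step 38. [r5c5∈{6}] nothing but 6 survives at r5c5. So r5c5=6.
Step 39. [r5c7∈{4}] r5c7 has the single candidate 4, so r5c7=4.
Step 40. [r1c7∈{8}] only 8 remains possible at r1c7. So r1c7=8.
Step 41. [r3c9∈{6}] r3c9's peers cover all but 6. So r3c9=6.
Step 42. [r1c4∈{9}] r1c4's peers cover all but 9. So r1c4=9.
Step 43. [r5c8∈{3}] only 3 remains possible at r5c8 ⇒ r5c8=3.
Step 44. [r1c3∈{3}] r1c3 is down to just 3 ⇒ r1c3=3.
Step 45. [r8c6∈{6}] r8c6 has the single candidate 6 ⇒ r8c6=6.

Answer: 1 6 3 9 4 2 8 7 5 / 7 5 9 6 3 8 2 1 4 / 8 2 4 5 1 7 3 9 6 / 3 4 7 1 8 5 6 2 9 / 5 1 2 7 6 9 4 3 8 / 6 9 8 3 2 4 7 5 1 / 2 8 1 4 5 3 9 6 7 / 4 7 5 2 9 6 1 8 3 / 9 3 6 8 7 1 5 4 2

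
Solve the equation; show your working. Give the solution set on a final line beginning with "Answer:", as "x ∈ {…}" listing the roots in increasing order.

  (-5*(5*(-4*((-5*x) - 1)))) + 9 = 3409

Step 1. [(-5*(5*(-4*((-5*x) - 1)))) + 9 = 3409] the outer +9 inverts by subtracting 9 ⇒ sub: -5*(5*(-4*((-5*x) - 1))) = 3400.
Step 2. [-5*(5*(-4*((-5*x) - 1))) = 3400] leading coefficient -5: divide by -5 ⇒ div: 5*(-4*((-5*x) - 1)) = -680.
Step 3. [5*(-4*((-5*x) - 1)) = -680] 5·(inner) — divide through by 5 ⇒ div: -4*((-5*x) - 1) = -136.
Step 4. [-4*((-5*x) - 1) = -136] -4·(inner) — divide through by -4 ⇒ div: (-5*x) - 1 = 34.
Step 5. [(-5*x) - 1 = 34] peel the -1: add 1 from each side. So sub: -5*x = 35.
Step 6. [-5*x = 35] -5 out front; divide by -5, so div: x = -7.

Answer: x ∈ {-7}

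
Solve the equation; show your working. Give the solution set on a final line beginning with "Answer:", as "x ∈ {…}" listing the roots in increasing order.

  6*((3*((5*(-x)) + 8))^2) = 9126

Step 1. [6*((3*((5*(-x)) + 8))^2) = 9126] LHS = 6·(…); ÷6 both sides ⇒ div: (3*((5*(-x)) + 8))^2 = 1521.
Step 2. [(3*((5*(-x)) + 8))^2 = 1521] LHS squared, RHS 1521 ≥ 0: apply √ (±), so sqrt: 3*((5*(-x)) + 8) = 39 or -39.
Step 3. [3*((5*(-x)) + 8) = 39 or -39] divide by the outer 3. So div: (5*(-x)) + 8 = 13 or -13.
Step 4. [(5*(-x)) + 8 = 13 or -13] subtract 8: x sits inside (… + 8). So sub: 5*(-x) = 5 or -21.
Step 5. [5*(-x) = 5 or -21] 5·(inner) — divide through by 5 ⇒ div: -x = 1 or -21/5.
Step 6. [-x = 1 or -21/5] LHS negated; negate both sides. So neg: x = -1 or 21/5.

Answer: x ∈ {-1, 21/5}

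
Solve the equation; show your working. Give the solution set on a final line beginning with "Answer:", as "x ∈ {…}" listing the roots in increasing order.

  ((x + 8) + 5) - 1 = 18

Step 1. [((x + 8) + 5) - 1 = 18] -1 is outermost — add 1 both sides ⇒ sub: (x + 8) + 5 = 19.
Step 2. [(x + 8) + 5 = 19] subtract 5: x sits inside (… + 5). So sub: x + 8 = 14.
Step 3. [x + 8 = 14] subtract 8: x sits inside (… + 8). So sub: x = 6.

Answer: x ∈ {6}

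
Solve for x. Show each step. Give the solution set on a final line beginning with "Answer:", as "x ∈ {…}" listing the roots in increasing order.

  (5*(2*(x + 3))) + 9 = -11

Step 1. [(5*(2*(x + 3))) + 9 = -11] peel the +9: subtract 9 from each side, so sub: 5*(2*(x + 3)) = -20.
Step 2. [5*(2*(x + 3)) = -20] leading coefficient 5: divide by 5, so div: 2*(x + 3) = -4.
Step 3. [2*(x + 3) = -4] LHS = 2·(…); ÷2 both sides, so div: x + 3 = -2.
Step 4. [x + 3 = -2] peel the +3: subtract 3 from each side ⇒ sub: x = -5.

Answer: x ∈ {-5}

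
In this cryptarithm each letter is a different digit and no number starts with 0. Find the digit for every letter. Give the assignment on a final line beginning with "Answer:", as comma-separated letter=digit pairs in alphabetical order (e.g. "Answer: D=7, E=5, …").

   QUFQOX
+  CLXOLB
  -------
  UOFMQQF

Step 1. [col 1: X + B ≡ F (mod 10)] no forcing yet in column 1 (carry-in 0); X=7 is free and consistent — try it ⇒ X=7.
Step 2. [col 1: X + B ≡ F (mod 10)] several values work for B in column 1 (X + B ≡ F (mod 10), carry-in 0); try B=8. So B=8.
Step 3. [U] adding two 6-digit numbers gives at most 6+1 digits, and here it does — U is that final carry and must be 1, so U=1.
Step 4. [col 1: X + B ≡ F (mod 10)] in column 1 we have X+B≡F with carry-in 0; given X=7, B=8 and digits 1,7,8 already taken and all letters distinct, that pins F to 5. So F=5.
Step 5. [col 2: O + L ≡ Q (mod 10)] O=0 is one option consistent with column 2 (O + L ≡ Q (mod 10), carry-in 1) — take it, so O=0.
Step 6. [col 2: O + L ≡ Q (mod 10)] column 2 (O + L ≡ Q (mod 10), carry-in 1) doesn't pin L yet; pick L=3 and continue ⇒ L=3.
Step 7. [col 2: O + L ≡ Q (mod 10)] column 2: given O=0, L=3, carry-in 1, and digits 0,1,3,5,7,8 already taken and all letters distinct, O+L≡Q (mod 10) forces Q=4, so Q=4.
Step 8. [col 4: F + X ≡ M (mod 10)] in column 4 we have F+X≡M with carry-in 0; given F=5, X=7 and digits 0,1,3,4,5,7,8 already taken and all letters distinct, that pins M to 2. So M=2.
Step 9. [col 6: Q + C ≡ O (mod 10)] column 6 reads Q+C+carry(0)=O with Q=4, O=0; with digits 0,1,2,3,4,5,7,8 already taken and all letters distinct, the only value for C is 6, so C=6.

Answer: B=8, C=6, F=5, L=3, M=2, O=0, Q=4, U=1, X=7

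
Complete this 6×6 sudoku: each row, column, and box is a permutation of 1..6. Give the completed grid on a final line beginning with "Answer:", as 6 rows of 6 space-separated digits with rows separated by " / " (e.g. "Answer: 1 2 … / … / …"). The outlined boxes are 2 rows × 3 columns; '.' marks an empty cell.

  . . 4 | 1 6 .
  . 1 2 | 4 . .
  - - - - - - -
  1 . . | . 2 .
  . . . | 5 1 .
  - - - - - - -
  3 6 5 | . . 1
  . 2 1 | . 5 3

Step 1. [r3c4∈{3,6}] in col 4, 3 fits only at r3c4. So r3c4=3.
Step 2. [r1c1∈{5}] r1c1's peers cover all but 5. So r1c1=5.
Step 3. [r3c3∈{6}] r3c3 has the single candidate 6 ⇒ r3c3=6.
Step 4. [r3c6∈{4}] r3c6's peers cover all but 4 ⇒ r3c6=4.
Step 5. [r4c2∈{3,4}] across col 2, 4 lands solely at r4c2, so r4c2=4.
Step 6. [r2c6∈{5}] only 5 remains possible at r2c6. So r2c6=5.
Step 7. [r4c1∈{2}] only 2 remains possible at r4c1, so r4c1=2.
Step 8. [r6c4∈{6}] only 6 remains possible at r6c4, so r6c4=6.
Step 9. [r2c1∈{6}] only 6 remains possible at r2c1. So r2c1=6.
Step 10. [r1c2∈{3}] r1c2's peers cover all but 3. So r1c2=3.
Step 11. [r5c5∈{4}] nothing but 4 survives at r5c5 ⇒ r5c5=4.
Step 12. [r6c1∈{4}] r6c1 is down to just 4, so r6c1=4.
Step 13. [r1c6∈{2}] r1c6's peers cover all but 2. So r1c6=2.
Step 14. [r4c6∈{6}] r4c6 is down to just 6, so r4c6=6.
Step 15. [r5c4∈{2}] r5c4's peers cover all but 2, so r5c4=2.
Step 16. [r2c5∈{3}] r2c5 is down to just 3. So r2c5=3.
Step 17. [r4c3∈{3}] only 3 remains possible at r4c3 ⇒ r4c3=3.
Step 18. [r3c2∈{5}] r3c2 is down to just 5. So r3c2=5.

Answer: 5 3 4 1 6 2 / 6 1 2 4 3 5 / 1 5 6 3 2 4 / 2 4 3 5 1 6 / 3 6 5 2 4 1 / 4 2 1 6 5 3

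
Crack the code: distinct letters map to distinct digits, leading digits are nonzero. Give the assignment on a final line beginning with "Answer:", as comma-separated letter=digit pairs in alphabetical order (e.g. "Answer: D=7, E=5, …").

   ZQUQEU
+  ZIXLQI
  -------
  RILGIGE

Step 1. [col 1: U + I ≡ E (mod 10)] no forcing yet in column 1 (carry-in 0); U=3 is free and consistent — try it. So U=3.
Step 2. [col 1: U + I ≡ E (mod 10)] I=5 is one option consistent with column 1 (U + I ≡ E (mod 10), carry-in 0) — take it. So I=5.
Step 3. [R] adding two 6-digit numbers gives at most 6+1 digits, and here it does — R is that final carry and must be 1. So R=1.
Step 4. [col 1: U + I ≡ E (mod 10)] column 1: given U=3, I=5, carry-in 0, and digits 1,3,5 already taken and all letters distinct, U+I≡E (mod 10) forces E=8, so E=8.
Step 5. [col 2: E + Q ≡ G (mod 10)] G=2 is one option consistent with column 2 (E + Q ≡ G (mod 10), carry-in 0) — take it, so G=2.
Step 6. [col 2: E + Q ≡ G (mod 10)] column 2 reads E+Q+carry(0)=G with E=8, G=2; with digits 1,2,3,5,8 already taken and all letters distinct, the only value for Q is 4 ⇒ Q=4.
Step 7. [col 3: Q + L ≡ I (mod 10)] column 3 reads Q+L+carry(1)=I with Q=4, I=5; with digits 1,2,3,4,5,8 already taken and all letters distinct, the only value for L is 0. So L=0.
Step 8. [col 4: U + X ≡ G (mod 10)] from column 4 (U=3, G=2, carry-in 0, digits 0,1,2,3,4,5,8 already taken and all letters distinct): X must equal 9, so X=9.
Step 9. [col 6: Z + Z ≡ I (mod 10)] column 6: given I=5, carry-in 1, and digits 0,1,2,3,4,5,8,9 already taken and all letters distinct, Z+Z≡I (mod 10) forces Z=7 ⇒ Z=7.

Answer: E=8, G=2, I=5, L=0, Q=4, R=1, U=3, X=9, Z=7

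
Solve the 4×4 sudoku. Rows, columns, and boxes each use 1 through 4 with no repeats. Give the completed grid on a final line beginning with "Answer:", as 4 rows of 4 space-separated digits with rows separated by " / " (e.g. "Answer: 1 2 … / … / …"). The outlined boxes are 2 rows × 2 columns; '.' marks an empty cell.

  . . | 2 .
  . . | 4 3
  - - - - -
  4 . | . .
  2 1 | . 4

Step 1. [r3c3∈{1,3}] 1 has one home in col 3: r3c3, so r3c3=1.
Step 2. [r1c1∈{1,3}] 3 has one home in col 1: r1c1, so r1c1=3.
Step 3. [r1c4∈{1}] only 1 remains possible at r1c4. So r1c4=1.
Step 4. [r1c2∈{4}] r1c2's peers cover all but 4, so r1c2=4.
Step 5. [r3c4∈{2}] r3c4 has the single candidate 2, so r3c4=2.
Step 6. [r3c2∈{3}] r3c2 is down to just 3. So r3c2=3.
Step 7. [r2c2∈{2}] r2c2's peers cover all but 2. So r2c2=2.
Step 8. [r4c3∈{3}] r4c3 has the single candidate 3 ⇒ r4c3=3.
Step 9. [r2c1∈{1}] only 1 remains possible at r2c1, so r2c1=1.

Answer: 3 4 2 1 / 1 2 4 3 / 4 3 1 2 / 2 1 3 4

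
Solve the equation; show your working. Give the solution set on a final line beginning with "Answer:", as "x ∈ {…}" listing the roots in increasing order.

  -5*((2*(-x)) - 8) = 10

Step 1. [-5*((2*(-x)) - 8) = 10] leading coefficient -5: divide by -5, so div: (2*(-x)) - 8 = -2.
Step 2. [(2*(-x)) - 8 = -2] 8 comes off first (add 8), so sub: 2*(-x) = 6.
Step 3. [2*(-x) = 6] leading coefficient 2: divide by 2. So div: -x = 3.
Step 4. [-x = 3] flip signs both sides. So neg: x = -3.

Answer: x ∈ {-3}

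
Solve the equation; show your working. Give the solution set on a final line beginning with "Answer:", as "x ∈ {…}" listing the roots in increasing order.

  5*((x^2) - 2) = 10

Step 1. [5*((x^2) - 2) = 10] LHS = 5·(…); ÷5 both sides, so div: (x^2) - 2 = 2.
Step 2. [(x^2) - 2 = 2] 2 comes off first (add 2), so sub: x^2 = 4.
Step 3. [x^2 = 4] √ both sides: 4 ≥ 0 gives two branches, so sqrt: x = 2 or -2.

Answer: x ∈ {-2, 2}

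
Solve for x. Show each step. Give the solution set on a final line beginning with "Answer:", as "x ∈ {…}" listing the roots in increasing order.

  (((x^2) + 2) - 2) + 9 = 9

Step 1. [(((x^2) + 2) - 2) + 9 = 9] 9 comes off first (subtract 9), so sub: ((x^2) + 2) - 2 = 0.
Step 2. [((x^2) + 2) - 2 = 0] peel the -2: add 2 from each side, so sub: (x^2) + 2 = 2.
Step 3. [(x^2) + 2 = 2] peel the +2: subtract 2 from each side, so sub: x^2 = 0.
Step 4. [x^2 = 0] LHS squared, RHS 0 ≥ 0: apply √ (±) ⇒ sqrt: x = 0.

Answer: x ∈ {0}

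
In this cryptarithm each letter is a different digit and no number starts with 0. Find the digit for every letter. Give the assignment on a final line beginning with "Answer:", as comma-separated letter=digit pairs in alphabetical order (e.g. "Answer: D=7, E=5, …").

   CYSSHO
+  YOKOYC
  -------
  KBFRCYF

Step 1. [col 1: O + C ≡ F (mod 10)] several values work for F in column 1 (O + C ≡ F (mod 10), carry-in 0); try F=3. So F=3.
Step 2. [col 1: O + C ≡ F (mod 10)] column 1 (O + C ≡ F (mod 10), carry-in 0) doesn't pin O yet; pick O=7 and continue, so O=7.
Step 3. [col 1: O + C ≡ F (mod 10)] column 1: given O=7, F=3, carry-in 0, and digits 3,7 already taken and all letters distinct, O+C≡F (mod 10) forces C=6. So C=6.
Step 4. [col 2: H + Y ≡ Y (mod 10)] from column 2 (nothing yet, carry-in 1, digits 3,6,7 already taken and all letters distinct): H must equal 9 ⇒ H=9.
Step 5. [K] K is the leading digit of a 7-digit sum of two 6-digit numbers; the final carry is exactly 1. So K=1.
Step 6. [col 2: H + Y ≡ Y (mod 10)] no forcing yet in column 2 (carry-in 1); Y=5 is free and consistent — try it, so Y=5.
Step 7. [col 3: S + O ≡ C (mod 10)] in column 3 we have S+O≡C with carry-in 1; given O=7, C=6 and digits 1,3,5,6,7,9 already taken and all letters distinct, that pins S to 8. So S=8.
Step 8. [col 4: S + K ≡ R (mod 10)] from column 4 (S=8, K=1, carry-in 1, digits 1,3,5,6,7,8,9 already taken and all letters distinct): R must equal 0, so R=0.
Step 9. [col 6: C + Y ≡ B (mod 10)] from column 6 (C=6, Y=5, carry-in 1, digits 0,1,3,5,6,7,8,9 already taken and all letters distinct): B must equal 2, so B=2.

Answer: B=2, C=6, F=3, H=9, K=1, O=7, R=0, S=8, Y=5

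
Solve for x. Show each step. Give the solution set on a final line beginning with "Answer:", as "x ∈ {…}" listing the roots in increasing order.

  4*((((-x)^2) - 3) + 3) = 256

Step 1. [4*((((-x)^2) - 3) + 3) = 256] 4 out front; divide by 4, so div: (((-x)^2) - 3) + 3 = 64.
Step 2. [(((-x)^2) - 3) + 3 = 64] peel the +3: subtract 3 from each side ⇒ sub: ((-x)^2) - 3 = 61.
Step 3. [((-x)^2) - 3 = 61] -3 is outermost — add 3 both sides ⇒ sub: (-x)^2 = 64.
Step 4. [(-x)^2 = 64] LHS squared, RHS 64 ≥ 0: apply √ (±) ⇒ sqrt: -x = 8 or -8.
Step 5. [-x = 8 or -8] flip signs both sides, so neg: x = -8 or 8.

Answer: x ∈ {-8, 8}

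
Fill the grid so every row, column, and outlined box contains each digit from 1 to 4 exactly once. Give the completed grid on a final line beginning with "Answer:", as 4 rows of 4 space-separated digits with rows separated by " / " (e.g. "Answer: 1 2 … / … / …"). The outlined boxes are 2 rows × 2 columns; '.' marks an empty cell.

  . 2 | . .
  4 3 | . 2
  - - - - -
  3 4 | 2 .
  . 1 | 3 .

Step 1. [r2c3∈{1}] r2c3's peers cover all but 1 ⇒ r2c3=1.
Step 2. [r4c4∈{4}] nothing but 4 survives at r4c4 ⇒ r4c4=4.
Step 3. [r3c4∈{1}] r3c4 is down to just 1, so r3c4=1.
Step 4. [r1c3∈{4}] r1c3's peers cover all but 4, so r1c3=4.
Step 5. [r1c1∈{1}] r1c1 is down to just 1 ⇒ r1c1=1.
Step 6. [r1c4∈{3}] r1c4 is down to just 3, so r1c4=3.
Step 7. [r4c1∈{2}] r4c1's peers cover all but 2, so r4c1=2.

Answer: 1 2 4 3 / 4 3 1 2 / 3 4 2 1 / 2 1 3 4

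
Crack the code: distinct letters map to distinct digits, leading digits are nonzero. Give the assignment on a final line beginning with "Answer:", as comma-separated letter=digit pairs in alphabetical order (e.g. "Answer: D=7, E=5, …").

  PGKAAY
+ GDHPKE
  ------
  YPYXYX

Step 1. [col 1: Y + E ≡ X (mod 10)] several values work for E in column 1 (Y + E ≡ X (mod 10), carry-in 0); try E=8. So E=8.
Step 2. [col 1: Y + E ≡ X (mod 10)] no forcing yet in column 1 (carry-in 0); Y=9 is free and consistent — try it. So Y=9.
Step 3. [col 1: Y + E ≡ X (mod 10)] in column 1 we have Y+E≡X with carry-in 0; given Y=9, E=8 and digits 8,9 already taken and all letters distinct, that pins X to 7. So X=7.
Step 4. [col 2: A + K ≡ Y (mod 10)] several values work for K in column 2 (A + K ≡ Y (mod 10), carry-in 1); try K=6, so K=6.
Step 5. [col 2: A + K ≡ Y (mod 10)] from column 2 (K=6, Y=9, carry-in 1, digits 6,7,8,9 already taken and all letters distinct): A must equal 2 ⇒ A=2.
Step 6. [col 3: A + P ≡ X (mod 10)] from column 3 (A=2, X=7, carry-in 0, digits 2,6,7,8,9 already taken and all letters distinct): P must equal 5 ⇒ P=5.
Step 7. [col 4: K + H ≡ Y (mod 10)] in column 4 we have K+H≡Y with carry-in 0; given K=6, Y=9 and digits 2,5,6,7,8,9 already taken and all letters distinct, that pins H to 3 ⇒ H=3.
Step 8. [col 5: G + D ≡ P (mod 10)] D=1 is one option consistent with column 5 (G + D ≡ P (mod 10), carry-in 0) — take it. So D=1.
Step 9. [col 5: G + D ≡ P (mod 10)] column 5: given D=1, P=5, carry-in 0, and digits 1,2,3,5,6,7,8,9 already taken and all letters distinct, G+D≡P (mod 10) forces G=4, so G=4.

Answer: A=2, D=1, E=8, G=4, H=3, K=6, P=5, X=7, Y=9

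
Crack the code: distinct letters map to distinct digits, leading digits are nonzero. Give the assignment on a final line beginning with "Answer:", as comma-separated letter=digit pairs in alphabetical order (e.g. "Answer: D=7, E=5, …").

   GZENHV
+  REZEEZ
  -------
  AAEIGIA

Step 1. [col 1: V + Z ≡ A (mod 10)] several values work for Z in column 1 (V + Z ≡ A (mod 10), carry-in 0); try Z=9, so Z=9.
Step 2. [col 1: V + Z ≡ A (mod 10)] no forcing yet in column 1 (carry-in 0); V=2 is free and consistent — try it ⇒ V=2.
Step 3. [col 1: V + Z ≡ A (mod 10)] column 1: given V=2, Z=9, carry-in 0, and digits 2,9 already taken and all letters distinct, V+Z≡A (mod 10) forces A=1 ⇒ A=1.
Step 4. [col 2: H + E ≡ I (mod 10)] no forcing yet in column 2 (carry-in 1); H=8 is free and consistent — try it ⇒ H=8.
Step 5. [col 2: H + E ≡ I (mod 10)] several values work for I in column 2 (H + E ≡ I (mod 10), carry-in 1); try I=5 ⇒ I=5.
Step 6. [col 2: H + E ≡ I (mod 10)] from column 2 (H=8, I=5, carry-in 1, digits 1,2,5,8,9 already taken and all letters distinct): E must equal 6 ⇒ E=6.
Step 7. [col 3: N + E ≡ G (mod 10)] column 3 (N + E ≡ G (mod 10), carry-in 1) doesn't pin G yet; pick G=7 and continue, so G=7.
Step 8. [col 3: N + E ≡ G (mod 10)] in column 3 we have N+E≡G with carry-in 1; given E=6, G=7 and digits 1,2,5,6,7,8,9 already taken and all letters distinct, that pins N to 0. So N=0.
Step 9. [col 6: G + R ≡ A (mod 10)] column 6 reads G+R+carry(1)=A with G=7, A=1; with digits 0,1,2,5,6,7,8,9 already taken and all letters distinct, the only value for R is 3, so R=3.

Answer: A=1, E=6, G=7, H=8, I=5, N=0, R=3, V=2, Z=9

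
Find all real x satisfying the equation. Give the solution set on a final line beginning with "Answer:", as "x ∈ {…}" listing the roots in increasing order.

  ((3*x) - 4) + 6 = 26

Step 1. [((3*x) - 4) + 6 = 26] the outer +6 inverts by subtracting 6 ⇒ sub: (3*x) - 4 = 20.
Step 2. [(3*x) - 4 = 20] 4 comes off first (add 4) ⇒ sub: 3*x = 24.
Step 3. [3*x = 24] divide by the outer 3, so div: x = 8.

Answer: x ∈ {8}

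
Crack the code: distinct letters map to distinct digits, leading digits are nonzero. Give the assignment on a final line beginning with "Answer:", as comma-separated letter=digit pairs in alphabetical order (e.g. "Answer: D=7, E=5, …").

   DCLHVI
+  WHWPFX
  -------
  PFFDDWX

Step 1. [P] the sum has 7 digits but both addends have 6; that extra leading digit P is the final carry, namely 1, so P=1.
Step 2. [col 1: I + X ≡ X (mod 10)] in column 1 we have I+X≡X with carry-in 0; given nothing yet and digits 1 already taken and all letters distinct, that pins I to 0 ⇒ I=0.
Step 3. [col 1: I + X ≡ X (mod 10)] no forcing yet in column 1 (carry-in 0); X=2 is free and consistent — try it, so X=2.
Step 4. [col 2: V + F ≡ W (mod 10)] column 2 (V + F ≡ W (mod 10), carry-in 0) doesn't pin F yet; pick F=4 and continue, so F=4.
Step 5. [col 2: V + F ≡ W (mod 10)] several values work for W in column 2 (V + F ≡ W (mod 10), carry-in 0); try W=7, so W=7.
Step 6. [col 2: V + F ≡ W (mod 10)] column 2: given F=4, W=7, carry-in 0, and digits 0,1,2,4,7 already taken and all letters distinct, V+F≡W (mod 10) forces V=3. So V=3.
Step 7. [col 3: H + P ≡ D (mod 10)] no forcing yet in column 3 (carry-in 0); D=6 is free and consistent — try it. So D=6.
Step 8. [col 3: H + P ≡ D (mod 10)] column 3: given P=1, D=6, carry-in 0, and digits 0,1,2,3,4,6,7 already taken and all letters distinct, H+P≡D (mod 10) forces H=5. So H=5.
Step 9. [col 4: L + W ≡ D (mod 10)] column 4 reads L+W+carry(0)=D with W=7, D=6; with digits 0,1,2,3,4,5,6,7 already taken and all letters distinct, the only value for L is 9 ⇒ L=9.
Step 10. [col 5: C + H ≡ F (mod 10)] in column 5 we have C+H≡F with carry-in 1; given H=5, F=4 and digits 0,1,2,3,4,5,6,7,9 already taken and all letters distinct, that pins C to 8 ⇒ C=8.

Answer: C=8, D=6, F=4, H=5, I=0, L=9, P=1, V=3, W=7, X=2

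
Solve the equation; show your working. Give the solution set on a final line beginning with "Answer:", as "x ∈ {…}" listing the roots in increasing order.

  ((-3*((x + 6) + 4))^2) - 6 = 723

Step 1. [((-3*((x + 6) + 4))^2) - 6 = 723] -6 is outermost — add 6 both sides, so sub: (-3*((x + 6) + 4))^2 = 729.
Step 2. [(-3*((x + 6) + 4))^2 = 729] 729 ≥ 0, LHS is (·)² — take ±√. So sqrt: -3*((x + 6) + 4) = 27 or -27.
Step 3. [-3*((x + 6) + 4) = 27 or -27] -3·(inner) — divide through by -3. So div: (x + 6) + 4 = -9 or 9.
Step 4. [(x + 6) + 4 = -9 or 9] peel the +4: subtract 4 from each side ⇒ sub: x + 6 = -13 or 5.
Step 5. [x + 6 = -13 or 5] subtract 6: x sits inside (… + 6). So sub: x = -19 or -1.

Answer: x ∈ {-19, -1}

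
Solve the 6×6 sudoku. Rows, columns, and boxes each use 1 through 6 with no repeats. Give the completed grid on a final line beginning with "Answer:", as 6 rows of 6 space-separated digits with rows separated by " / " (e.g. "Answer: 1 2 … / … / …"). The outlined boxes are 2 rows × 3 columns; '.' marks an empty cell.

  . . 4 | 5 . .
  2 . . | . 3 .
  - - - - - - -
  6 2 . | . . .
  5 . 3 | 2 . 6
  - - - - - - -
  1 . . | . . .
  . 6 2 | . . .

Step 1. [r6c1∈{3,4}] across col 1, 4 lands solely at r6c1 ⇒ r6c1=4.
Step 2. [r3c3∈{1}] r3c3 is down to just 1, so r3c3=1.
Step 3. [r1c5∈{1,2,6}] r1c5 is the only open cell in row 1 admitting 6, so r1c5=6.
Step 4. [r5c3∈{5}] r5c3 has the single candidate 5. So r5c3=5.
Step 5. [r5c2∈{3}] nothing but 3 survives at r5c2. So r5c2=3.
Step 6. [r1c6∈{1,2}] 2 has one home in row 1: r1c6, so r1c6=2.
Step 7. [r5c6∈{4}] r5c6's peers cover all but 4 ⇒ r5c6=4.
Step 8. [r2c6∈{1}] nothing but 1 survives at r2c6, so r2c6=1.
Step 9. [r6c4∈{1,3}] 1 has one home in col 4: r6c4, so r6c4=1.
Step 10. [r6c6∈{3,5}] row 6 places 3 nowhere but r6c6 ⇒ r6c6=3.
Step 11. [r2c4∈{4}] only 4 remains possible at r2c4 ⇒ r2c4=4.
Step 12. [r3c5∈{4,5}] in row 3, 4 fits only at r3c5 ⇒ r3c5=4.
Step 13. [r1c2∈{1}] r1c2 has the single candidate 1 ⇒ r1c2=1.
Step 14. [r4c2∈{4}] only 4 remains possible at r4c2. So r4c2=4.
Step 15. [r2c2∈{5}] r2c2's peers cover all but 5. So r2c2=5.
Step 16. [r3c6∈{5}] r3c6's peers cover all but 5. So r3c6=5.
Step 17. [r6c5∈{5}] r6c5 is down to just 5, so r6c5=5.
Step 18. [r3c4∈{3}] r3c4's peers cover all but 3, so r3c4=3.
Step 19. [r2c3∈{6}] r2c3's peers cover all but 6, so r2c3=6.
Step 20. [r5c4∈{6}] r5c4 has the single candidate 6, so r5c4=6.
Step 21. [r1c1∈{3}] r1c1 has the single candidate 3, so r1c1=3.
Step 22. [r4c5∈{1}] r4c5's peers cover all but 1. So r4c5=1.
Step 23. [r5c5∈{2}] r5c5's peers cover all but 2 ⇒ r5c5=2.

Answer: 3 1 4 5 6 2 / 2 5 6 4 3 1 / 6 2 1 3 4 5 / 5 4 3 2 1 6 / 1 3 5 6 2 4 / 4 6 2 1 5 3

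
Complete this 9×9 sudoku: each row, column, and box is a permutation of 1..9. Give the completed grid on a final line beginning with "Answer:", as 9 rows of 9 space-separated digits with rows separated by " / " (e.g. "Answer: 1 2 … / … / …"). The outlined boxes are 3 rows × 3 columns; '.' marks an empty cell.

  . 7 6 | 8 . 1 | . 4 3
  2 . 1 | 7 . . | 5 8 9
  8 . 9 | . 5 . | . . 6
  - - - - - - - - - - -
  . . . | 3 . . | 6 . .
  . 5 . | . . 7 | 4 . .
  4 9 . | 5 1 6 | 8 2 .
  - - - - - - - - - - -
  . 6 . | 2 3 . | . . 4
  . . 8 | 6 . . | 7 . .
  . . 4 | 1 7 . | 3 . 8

Step 1. [r7c7∈{1,9}] in col 7, 9 fits only at r7c7. So r7c7=9.
Step 2. [r7c3∈{5,7}] across col 3, 5 lands solely at r7c3 ⇒ r7c3=5.
Step 3. [r7c8∈{1}] r7c8 has the single candidate 1, so r7c8=1.
Step 4. [r4c2∈{1,2,8}] col 2 places 8 nowhere but r4c2. So r4c2=8.
Step 5. [r1c5∈{2,9}] r1c5 is the only open cell in row 1 admitting 9 ⇒ r1c5=9.
Step 6. [r3c6∈{2,3,4}] box 2 places 2 nowhere but r3c6 ⇒ r3c6=2.
Step 7. [r8c8∈{5}] r8c8 is down to just 5. So r8c8=5.
Step 8. [r8c5∈{4}] r8c5 is down to just 4, so r8c5=4.
Step 9. [r6c3∈{3,7}] in row 6, 3 fits only at r6c3 ⇒ r6c3=3.
Step 10. [r4c3∈{2,7}] 7 has one home in col 3: r4c3 ⇒ r4c3=7.
Step 11. [r8c1∈{1,3,9}] r8c1 is the only open cell in col 1 admitting 3, so r8c1=3.
Step 12. [r3c2∈{3,4}] 3 has one home in row 3: r3c2. So r3c2=3.
Step 13. [r5c9∈{1}] only 1 remains possible at r5c9 ⇒ r5c9=1.
Step 14. [r4c6∈{4,9}] r4c6 is the only open cell in row 4 admitting 4. So r4c6=4.
Step 15. [r5c3∈{2}] r5c3 has the single candidate 2 ⇒ r5c3=2.
Step 16. [r4c8∈{9}] r4c8 is down to just 9 ⇒ r4c8=9.
Step 17. [r8c2∈{1,2}] r8c2 is the only open cell in row 8 admitting 1, so r8c2=1.
Step 18. [r8c6∈{9}] nothing but 9 survives at r8c6, so r8c6=9.
Step 19. [r5c1∈{6}] r5c1 has the single candidate 6, so r5c1=6.
Step 20. [r4c5∈{2}] r4c5's peers cover all but 2. So r4c5=2.
Step 21. [r2c5∈{6}] nothing but 6 survives at r2c5, so r2c5=6.
Step 22. [r3c8∈{7}] r3c8's peers cover all but 7, so r3c8=7.
Step 23. [r4c1∈{1}] only 1 remains possible at r4c1, so r4c1=1.
Step 24. [r1c7∈{2}] r1c7 is down to just 2. So r1c7=2.
Step 25. [r9c6∈{5}] nothing but 5 survives at r9c6, so r9c6=5.
Step 26. [r6c9∈{7}] r6c9 is down to just 7. So r6c9=7.
Step 27. [r5c5∈{8}] nothing but 8 survives at r5c5. So r5c5=8.
Step 28. [r9c8∈{6}] r9c8 is down to just 6. So r9c8=6.
Step 29. [r2c6∈{3}] r2c6 has the single candidate 3, so r2c6=3.
Step 30. [r7c6∈{8}] nothing but 8 survives at r7c6. So r7c6=8.
Step 31. [r8c9∈{2}] r8c9 is down to just 2 ⇒ r8c9=2.
Step 32. [r9c1∈{9}] only 9 remains possible at r9c1 ⇒ r9c1=9.
Step 33. [r2c2∈{4}] only 4 remains possible at r2c2. So r2c2=4.
Step 34. [r1c1∈{5}] nothing but 5 survives at r1c1. So r1c1=5.
Step 35. [r9c2∈{2}] r9c2 has the single candidate 2 ⇒ r9c2=2.
Step 36. [r4c9∈{5}] only 5 remains possible at r4c9. So r4c9=5.
Step 37. [r3c4∈{4}] nothing but 4 survives at r3c4, so r3c4=4.
Step 38. [r5c8∈{3}] r5c8 has the single candidate 3, so r5c8=3.
Step 39. [r7c1∈{7}] r7c1 has the single candidate 7, so r7c1=7.
Step 40. [r5c4∈{9}] only 9 remains possible at r5c4. So r5c4=9.
Step 41. [r3c7∈{1}] r3c7 has the single candidate 1, so r3c7=1.

Answer: 5 7 6 8 9 1 2 4 3 / 2 4 1 7 6 3 5 8 9 / 8 3 9 4 5 2 1 7 6 / 1 8 7 3 2 4 6 9 5 / 6 5 2 9 8 7 4 3 1 / 4 9 3 5 1 6 8 2 7 / 7 6 5 2 3 8 9 1 4 / 3 1 8 6 4 9 7 5 2 / 9 2 4 1 7 5 3 6 8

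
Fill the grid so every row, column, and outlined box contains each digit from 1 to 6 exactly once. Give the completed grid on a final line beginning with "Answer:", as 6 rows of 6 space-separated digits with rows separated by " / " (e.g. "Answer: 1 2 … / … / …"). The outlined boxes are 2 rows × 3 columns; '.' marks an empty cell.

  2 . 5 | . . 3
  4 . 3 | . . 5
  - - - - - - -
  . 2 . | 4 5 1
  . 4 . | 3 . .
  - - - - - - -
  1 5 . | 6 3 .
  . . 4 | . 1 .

Step 1. [r4c6∈{2,6}] in col 6, 6 fits only at r4c6. So r4c6=6.
Step 2. [r3c1∈{3,6}] in row 3, 3 fits only at r3c1 ⇒ r3c1=3.
Step 3. [r1c4∈{1}] r1c4's peers cover all but 1. So r1c4=1.
Step 4. [r1c2∈{6}] nothing but 6 survives at r1c2, so r1c2=6.
Step 5. [r6c6∈{2}] nothing but 2 survives at r6c6, so r6c6=2.
Step 6. [r4c5∈{2}] only 2 remains possible at r4c5, so r4c5=2.
Step 7. [r2c5∈{6}] nothing but 6 survives at r2c5. So r2c5=6.
Step 8. [r4c3∈{1}] only 1 remains possible at r4c3. So r4c3=1.
Step 9. [r2c2∈{1}] r2c2's peers cover all but 1, so r2c2=1.
Step 10. [r6c1∈{6}] nothing but 6 survives at r6c1 ⇒ r6c1=6.
Step 11. [r6c4∈{5}] r6c4's peers cover all but 5, so r6c4=5.
Step 12. [r6c2∈{3}] r6c2 has the single candidate 3. So r6c2=3.
Step 13. [r2c4∈{2}] only 2 remains possible at r2c4, so r2c4=2.
Step 14. [r5c6∈{4}] r5c6's peers cover all but 4 ⇒ r5c6=4.
Step 15. [r5c3∈{2}] r5c3's peers cover all but 2. So r5c3=2.
Step 16. [r1c5∈{4}] r1c5 is down to just 4. So r1c5=4.
Step 17. [r4c1∈{5}] only 5 remains possible at r4c1 ⇒ r4c1=5.
Step 18. [r3c3∈{6}] only 6 remains possible at r3c3. So r3c3=6.

Answer: 2 6 5 1 4 3 / 4 1 3 2 6 5 / 3 2 6 4 5 1 / 5 4 1 3 2 6 / 1 5 2 6 3 4 / 6 3 4 5 1 2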